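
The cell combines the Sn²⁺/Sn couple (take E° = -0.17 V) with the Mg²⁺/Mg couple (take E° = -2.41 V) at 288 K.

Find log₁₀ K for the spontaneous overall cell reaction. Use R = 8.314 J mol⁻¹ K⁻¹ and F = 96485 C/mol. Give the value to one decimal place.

78.4

Cathode: Sn²⁺/Sn; anode: Mg²⁺/Mg. E°cell = (-0.17) − (-2.41) = +2.24 V, with n = 2.
ΔG° = −nFE° = −RT ln K, so ln K = nFE°/(RT) = (2)(96485)(+2.24) / ((8.314)(288)) = 180.524.
log₁₀ K = 180.524 / ln 10 = 78.4.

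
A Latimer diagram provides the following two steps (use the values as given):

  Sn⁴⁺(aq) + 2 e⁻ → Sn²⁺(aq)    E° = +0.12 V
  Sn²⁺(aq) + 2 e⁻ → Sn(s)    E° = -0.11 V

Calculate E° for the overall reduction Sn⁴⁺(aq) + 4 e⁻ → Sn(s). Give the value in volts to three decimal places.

+0.005 V

Adding the free-energy changes (−nFE°) of the two steps gives −n₃FE°₃ = −n₁FE°₁ − n₂FE°₂.
E°₃ = (2×+0.12 + 2×-0.11) / 4 = (+0.020) / 4 = +0.005 V.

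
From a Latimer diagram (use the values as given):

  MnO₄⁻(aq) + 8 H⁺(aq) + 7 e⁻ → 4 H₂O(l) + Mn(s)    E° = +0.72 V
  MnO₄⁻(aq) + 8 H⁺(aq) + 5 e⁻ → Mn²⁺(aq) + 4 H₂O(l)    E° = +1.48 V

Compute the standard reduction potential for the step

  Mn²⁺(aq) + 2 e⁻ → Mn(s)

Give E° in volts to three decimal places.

-1.180 V

Sequential free energies add, so n₃E°₃ = n₁E°₁ + n₂E°₂.
With n₃ = 7, and the known step contributing 5×(+1.48) V, the unknown satisfies 2·E° = 7×(+0.72) − 5×(+1.48) = -2.360.
E° = -2.360 / 2 = -1.180 V.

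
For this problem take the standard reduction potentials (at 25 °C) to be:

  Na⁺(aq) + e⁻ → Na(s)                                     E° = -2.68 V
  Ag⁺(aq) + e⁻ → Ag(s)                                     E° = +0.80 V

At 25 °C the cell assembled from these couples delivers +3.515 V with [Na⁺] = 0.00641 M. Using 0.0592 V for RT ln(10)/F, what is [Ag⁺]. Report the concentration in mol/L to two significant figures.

0.025 M

Ag⁺/Ag is the cathode, Na⁺/Na the anode: E°cell = +3.48 V, n = 1.
Overall reaction: Ag⁺(aq) + Na(s) → Ag(s) + Na⁺(aq); Q = [Na⁺]^1/[Ag⁺]^1.
From E = E° − (0.0592/n) log Q: log Q = (E° − E)·n/0.0592 = (+3.48 − (+3.515))·1/0.0592 = -0.5912.
So 1·log[Ag⁺] = 1·log(0.00641) − log Q = -2.1931 − (-0.5912) = -1.6019; [Ag⁺] = 10^(-1.6019) ≈ 0.025 M.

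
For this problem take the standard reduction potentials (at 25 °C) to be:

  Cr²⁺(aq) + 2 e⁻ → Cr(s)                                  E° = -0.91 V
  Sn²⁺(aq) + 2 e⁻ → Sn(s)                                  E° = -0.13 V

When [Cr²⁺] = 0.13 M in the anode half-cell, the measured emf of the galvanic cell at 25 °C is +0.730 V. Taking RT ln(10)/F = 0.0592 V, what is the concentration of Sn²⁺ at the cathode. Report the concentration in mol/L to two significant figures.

Sn²⁺/Sn is the cathode, Cr²⁺/Cr the anode: E°cell = +0.78 V, n = 2.
Overall reaction: Sn²⁺(aq) + Cr(s) → Sn(s) + Cr²⁺(aq); Q = [Cr²⁺]^1/[Sn²⁺]^1.
From E = E° − (0.0592/n) log Q: log Q = (E° − E)·n/0.0592 = (+0.78 − (+0.730))·2/0.0592 = 1.6892.
So 1·log[Sn²⁺] = 1·log(0.13) − log Q = -0.8861 − (1.6892) = -2.5753; [Sn²⁺] = 10^(-2.5753) ≈ 0.0027 M.

0.0027 M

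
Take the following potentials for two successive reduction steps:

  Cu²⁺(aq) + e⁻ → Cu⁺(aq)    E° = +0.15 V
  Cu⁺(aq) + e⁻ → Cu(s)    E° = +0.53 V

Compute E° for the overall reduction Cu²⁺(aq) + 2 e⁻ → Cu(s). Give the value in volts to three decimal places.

+0.340 V

Standard free energies of sequential steps add: ΔG°₃ = ΔG°₁ + ΔG°₂, so n₃E°₃ = n₁E°₁ + n₂E°₂.
E°₃ = (1×+0.15 + 1×+0.53) / 2 = (+0.680) / 2 = +0.340 V.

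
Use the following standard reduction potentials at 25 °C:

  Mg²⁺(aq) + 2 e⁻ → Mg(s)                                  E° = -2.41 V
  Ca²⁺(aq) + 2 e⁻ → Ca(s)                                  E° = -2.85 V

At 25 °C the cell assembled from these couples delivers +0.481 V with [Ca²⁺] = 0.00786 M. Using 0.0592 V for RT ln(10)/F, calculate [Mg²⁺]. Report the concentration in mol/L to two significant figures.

Mg²⁺/Mg is the cathode, Ca²⁺/Ca the anode: E°cell = +0.44 V, n = 2.
Overall reaction: Mg²⁺(aq) + Ca(s) → Mg(s) + Ca²⁺(aq); Q = [Ca²⁺]^1/[Mg²⁺]^1.
From E = E° − (0.0592/n) log Q: log Q = (E° − E)·n/0.0592 = (+0.44 − (+0.481))·2/0.0592 = -1.3851.
So 1·log[Mg²⁺] = 1·log(0.00786) − log Q = -2.1046 − (-1.3851) = -0.7195; [Mg²⁺] = 10^(-0.7195) ≈ 0.19 M.

0.19 M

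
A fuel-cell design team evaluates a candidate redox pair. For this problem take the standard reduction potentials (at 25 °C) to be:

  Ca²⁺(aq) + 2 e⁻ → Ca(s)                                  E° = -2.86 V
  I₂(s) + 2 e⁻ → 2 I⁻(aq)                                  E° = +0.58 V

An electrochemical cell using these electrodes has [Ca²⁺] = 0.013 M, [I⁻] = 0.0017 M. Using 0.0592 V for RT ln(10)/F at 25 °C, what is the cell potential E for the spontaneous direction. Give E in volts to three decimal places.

+3.660 V

I₂/I⁻ is the cathode (higher E°), Ca²⁺/Ca the anode: E°cell = +0.58 − (-2.86) = +3.44 V, n = 2.
Overall: I₂(s) + Ca(s) → 2 I⁻(aq) + Ca²⁺(aq)
Q = [I⁻]^2·[Ca²⁺]; log Q = -7.425.
E = E° − (0.0592/n) log Q = +3.44 − (0.0592/2)(-7.425) = +3.660 V.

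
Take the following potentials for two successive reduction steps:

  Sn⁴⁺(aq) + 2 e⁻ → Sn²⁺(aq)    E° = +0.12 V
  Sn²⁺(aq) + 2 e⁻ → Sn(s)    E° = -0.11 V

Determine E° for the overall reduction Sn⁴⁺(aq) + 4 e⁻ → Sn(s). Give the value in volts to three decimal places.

+0.005 V

Since ΔG° = −nFE° is additive over sequential reductions, n₃E°₃ = n₁E°₁ + n₂E°₂.
E°₃ = (2×+0.12 + 2×-0.11) / 4 = (+0.020) / 4 = +0.005 V.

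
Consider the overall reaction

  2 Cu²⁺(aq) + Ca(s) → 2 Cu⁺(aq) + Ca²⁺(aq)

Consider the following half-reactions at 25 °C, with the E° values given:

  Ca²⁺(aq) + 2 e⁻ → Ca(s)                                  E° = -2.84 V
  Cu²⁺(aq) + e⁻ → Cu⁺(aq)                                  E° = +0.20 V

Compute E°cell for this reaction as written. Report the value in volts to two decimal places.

The Cu²⁺/Cu⁺ couple has the higher reduction potential, so it is the cathode; Ca²⁺/Ca is oxidised at the anode.
E°cell = E°(cathode) − E°(anode) = (+0.20) − (-2.84) = +3.04 V.

+3.04 V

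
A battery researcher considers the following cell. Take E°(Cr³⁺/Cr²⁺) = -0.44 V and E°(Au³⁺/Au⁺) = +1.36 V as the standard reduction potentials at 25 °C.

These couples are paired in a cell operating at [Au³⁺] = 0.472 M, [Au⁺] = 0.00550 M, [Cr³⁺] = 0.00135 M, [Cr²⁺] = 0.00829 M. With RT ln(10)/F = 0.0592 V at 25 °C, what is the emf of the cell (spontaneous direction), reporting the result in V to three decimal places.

Au³⁺/Au⁺ is the cathode (higher E°), Cr³⁺/Cr²⁺ the anode: E°cell = +1.36 − (-0.44) = +1.80 V, n = 2.
Overall: Au³⁺(aq) + 2 Cr²⁺(aq) → Au⁺(aq) + 2 Cr³⁺(aq)
Q = [Au⁺]·[Cr³⁺]^2 / ([Au³⁺]·[Cr²⁺]^2); log Q = -3.510.
E = E° − (0.0592/n) log Q = +1.80 − (0.0592/2)(-3.510) = +1.904 V.

+1.904 V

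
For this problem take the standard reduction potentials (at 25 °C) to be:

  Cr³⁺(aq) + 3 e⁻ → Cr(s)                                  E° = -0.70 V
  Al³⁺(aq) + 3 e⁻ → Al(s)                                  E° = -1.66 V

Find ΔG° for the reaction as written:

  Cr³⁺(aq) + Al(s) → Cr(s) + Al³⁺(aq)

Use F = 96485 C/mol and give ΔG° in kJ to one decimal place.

-277.9 kJ

As written, Cr³⁺/Cr is reduced (cathode) and Al³⁺/Al is oxidised (anode), so E°cell = (-0.70) − (-1.66) = +0.96 V.
Balancing electrons gives n = 3.
ΔG° = −nFE° = −(3)(96485)(+0.96) = -277,877 J = -277.9 kJ.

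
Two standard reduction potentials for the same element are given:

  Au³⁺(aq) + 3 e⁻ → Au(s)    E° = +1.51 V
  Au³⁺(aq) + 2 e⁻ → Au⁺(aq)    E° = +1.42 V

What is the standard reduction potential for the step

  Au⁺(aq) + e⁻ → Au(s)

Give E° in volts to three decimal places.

Sequential free energies add, so n₃E°₃ = n₁E°₁ + n₂E°₂.
With n₃ = 3, and the known step contributing 2×(+1.42) V, the unknown satisfies 1·E° = 3×(+1.51) − 2×(+1.42) = +1.690.
E° = +1.690 / 1 = +1.690 V.

+1.690 V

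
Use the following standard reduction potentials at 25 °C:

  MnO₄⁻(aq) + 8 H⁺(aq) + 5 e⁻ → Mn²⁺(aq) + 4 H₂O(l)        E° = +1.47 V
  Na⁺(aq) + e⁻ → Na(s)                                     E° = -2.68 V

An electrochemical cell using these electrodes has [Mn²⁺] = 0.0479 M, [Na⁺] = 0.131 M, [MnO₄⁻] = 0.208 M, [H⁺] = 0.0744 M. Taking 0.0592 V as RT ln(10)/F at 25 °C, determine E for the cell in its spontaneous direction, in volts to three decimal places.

+4.103 V

MnO₄⁻/Mn²⁺ is the cathode (higher E°), Na⁺/Na the anode: E°cell = +1.47 − (-2.68) = +4.15 V, n = 5.
Overall: MnO₄⁻(aq) + 8 H⁺(aq) + 5 Na(s) → Mn²⁺(aq) + 4 H₂O(l) + 5 Na⁺(aq)
Q = [Mn²⁺]·[Na⁺]^5 / ([MnO₄⁻]·[H⁺]^8); log Q = 3.976.
E = E° − (0.0592/n) log Q = +4.15 − (0.0592/5)(3.976) = +4.103 V.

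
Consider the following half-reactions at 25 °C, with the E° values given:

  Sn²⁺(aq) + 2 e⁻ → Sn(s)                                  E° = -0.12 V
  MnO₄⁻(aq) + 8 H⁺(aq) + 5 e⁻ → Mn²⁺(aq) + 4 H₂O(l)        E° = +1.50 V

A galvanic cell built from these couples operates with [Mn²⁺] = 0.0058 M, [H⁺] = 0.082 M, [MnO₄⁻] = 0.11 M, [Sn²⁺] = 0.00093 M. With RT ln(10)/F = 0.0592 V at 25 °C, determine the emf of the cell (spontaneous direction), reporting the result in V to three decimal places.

+1.622 V

MnO₄⁻/Mn²⁺ is the cathode (higher E°), Sn²⁺/Sn the anode: E°cell = +1.50 − (-0.12) = +1.62 V, n = 10.
Overall: 2 MnO₄⁻(aq) + 16 H⁺(aq) + 5 Sn(s) → 2 Mn²⁺(aq) + 8 H₂O(l) + 5 Sn²⁺(aq)
Q = [Mn²⁺]^2·[Sn²⁺]^5 / ([MnO₄⁻]^2·[H⁺]^16); log Q = -0.335.
E = E° − (0.0592/n) log Q = +1.62 − (0.0592/10)(-0.335) = +1.622 V.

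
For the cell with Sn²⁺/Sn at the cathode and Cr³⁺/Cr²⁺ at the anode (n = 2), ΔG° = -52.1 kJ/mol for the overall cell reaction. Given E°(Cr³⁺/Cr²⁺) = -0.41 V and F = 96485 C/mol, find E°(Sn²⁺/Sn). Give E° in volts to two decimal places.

E°cell = −ΔG°/(nF) = −(-52.1×10³)/((2)(96485)) = +0.270 V.
Since Sn²⁺/Sn is the cathode and Cr³⁺/Cr²⁺ the anode, E°cell = E°(Sn²⁺/Sn) − E°(Cr³⁺/Cr²⁺).
So E°(Sn²⁺/Sn) = E°cell + E°(Cr³⁺/Cr²⁺) = +0.270 + (-0.41) = -0.14 V.

-0.14 V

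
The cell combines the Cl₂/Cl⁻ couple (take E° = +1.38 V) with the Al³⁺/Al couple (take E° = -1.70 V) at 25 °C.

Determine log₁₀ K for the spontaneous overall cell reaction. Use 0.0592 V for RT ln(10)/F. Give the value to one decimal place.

312.2

Cathode: Cl₂/Cl⁻; anode: Al³⁺/Al. E°cell = +3.08 V, n = 6.
log K = nE°cell / 0.0592 = (6)(+3.08) / 0.0592 = 312.2.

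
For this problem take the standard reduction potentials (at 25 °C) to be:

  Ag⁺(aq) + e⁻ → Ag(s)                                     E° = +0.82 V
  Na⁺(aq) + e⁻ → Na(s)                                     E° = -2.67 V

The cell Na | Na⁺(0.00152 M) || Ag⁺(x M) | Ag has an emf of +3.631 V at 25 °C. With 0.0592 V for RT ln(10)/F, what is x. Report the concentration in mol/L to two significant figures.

0.37 M

Ag⁺/Ag is the cathode, Na⁺/Na the anode: E°cell = +3.49 V, n = 1.
Overall reaction: Ag⁺(aq) + Na(s) → Ag(s) + Na⁺(aq); Q = [Na⁺]^1/[Ag⁺]^1.
From E = E° − (0.0592/n) log Q: log Q = (E° − E)·n/0.0592 = (+3.49 − (+3.631))·1/0.0592 = -2.3818.
So 1·log[Ag⁺] = 1·log(0.00152) − log Q = -2.8182 − (-2.3818) = -0.4364; [Ag⁺] = 10^(-0.4364) ≈ 0.37 M.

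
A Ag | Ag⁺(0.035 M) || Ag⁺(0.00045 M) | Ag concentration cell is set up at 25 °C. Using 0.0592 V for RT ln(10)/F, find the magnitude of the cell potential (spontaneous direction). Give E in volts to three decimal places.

For a concentration cell E°cell = 0. The 0.035 M side is the cathode (reduction is favoured where [Ag⁺] is higher).
With n = 1, E = −(0.0592/1) log([Ag⁺]ₐₙ/[Ag⁺]꜀ₐₜ) = −(0.0592/1) log(0.00045/0.035) = −(0.0592/1)(-1.891) = +0.112 V.

+0.112 V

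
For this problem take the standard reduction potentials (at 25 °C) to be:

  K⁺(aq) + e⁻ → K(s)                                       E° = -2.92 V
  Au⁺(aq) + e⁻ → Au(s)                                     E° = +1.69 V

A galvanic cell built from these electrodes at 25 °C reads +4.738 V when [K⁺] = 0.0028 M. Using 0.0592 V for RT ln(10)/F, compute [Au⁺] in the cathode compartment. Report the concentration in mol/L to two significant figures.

0.41 M

Au⁺/Au is the cathode, K⁺/K the anode: E°cell = +4.61 V, n = 1.
Overall reaction: Au⁺(aq) + K(s) → Au(s) + K⁺(aq); Q = [K⁺]^1/[Au⁺]^1.
From E = E° − (0.0592/n) log Q: log Q = (E° − E)·n/0.0592 = (+4.61 − (+4.738))·1/0.0592 = -2.1622.
So 1·log[Au⁺] = 1·log(0.0028) − log Q = -2.5528 − (-2.1622) = -0.3906; [Au⁺] = 10^(-0.3906) ≈ 0.41 M.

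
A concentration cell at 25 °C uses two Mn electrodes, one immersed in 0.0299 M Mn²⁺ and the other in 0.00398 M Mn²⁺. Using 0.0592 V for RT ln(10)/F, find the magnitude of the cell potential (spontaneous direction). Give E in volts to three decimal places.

+0.026 V

For a concentration cell E°cell = 0. The 0.0299 M side is the cathode (reduction is favoured where [Mn²⁺] is higher).
With n = 2, E = −(0.0592/2) log([Mn²⁺]ₐₙ/[Mn²⁺]꜀ₐₜ) = −(0.0592/2) log(0.00398/0.0299) = −(0.0592/2)(-0.876) = +0.026 V.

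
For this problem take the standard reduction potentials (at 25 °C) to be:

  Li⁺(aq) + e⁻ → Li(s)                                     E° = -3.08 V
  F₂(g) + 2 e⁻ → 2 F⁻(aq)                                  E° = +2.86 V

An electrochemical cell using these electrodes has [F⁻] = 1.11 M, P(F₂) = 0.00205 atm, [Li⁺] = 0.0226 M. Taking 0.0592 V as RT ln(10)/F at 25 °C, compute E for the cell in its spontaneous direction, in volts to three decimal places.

F₂/F⁻ is the cathode (higher E°), Li⁺/Li the anode: E°cell = +2.86 − (-3.08) = +5.94 V, n = 2.
Overall: F₂(g) + 2 Li(s) → 2 F⁻(aq) + 2 Li⁺(aq)
Q = [F⁻]^2·[Li⁺]^2 / (P(F₂)); log Q = -0.513.
E = E° − (0.0592/n) log Q = +5.94 − (0.0592/2)(-0.513) = +5.955 V.

+5.955 V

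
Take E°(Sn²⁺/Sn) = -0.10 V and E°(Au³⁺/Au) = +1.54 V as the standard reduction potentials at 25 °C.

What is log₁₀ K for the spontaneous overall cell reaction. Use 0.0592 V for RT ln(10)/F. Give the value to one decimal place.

Cathode: Au³⁺/Au; anode: Sn²⁺/Sn. E°cell = +1.64 V, n = 6.
log K = nE°cell / 0.0592 = (6)(+1.64) / 0.0592 = 166.2.

166.2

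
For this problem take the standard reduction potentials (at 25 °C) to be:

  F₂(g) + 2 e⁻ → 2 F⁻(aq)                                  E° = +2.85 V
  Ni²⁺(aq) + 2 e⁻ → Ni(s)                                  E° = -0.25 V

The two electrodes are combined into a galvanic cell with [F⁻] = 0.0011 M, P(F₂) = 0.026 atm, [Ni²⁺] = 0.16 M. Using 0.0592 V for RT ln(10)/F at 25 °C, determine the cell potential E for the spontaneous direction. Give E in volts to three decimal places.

F₂/F⁻ is the cathode (higher E°), Ni²⁺/Ni the anode: E°cell = +2.85 − (-0.25) = +3.10 V, n = 2.
Overall: F₂(g) + Ni(s) → 2 F⁻(aq) + Ni²⁺(aq)
Q = [F⁻]^2·[Ni²⁺] / (P(F₂)); log Q = -5.128.
E = E° − (0.0592/n) log Q = +3.10 − (0.0592/2)(-5.128) = +3.252 V.

+3.252 V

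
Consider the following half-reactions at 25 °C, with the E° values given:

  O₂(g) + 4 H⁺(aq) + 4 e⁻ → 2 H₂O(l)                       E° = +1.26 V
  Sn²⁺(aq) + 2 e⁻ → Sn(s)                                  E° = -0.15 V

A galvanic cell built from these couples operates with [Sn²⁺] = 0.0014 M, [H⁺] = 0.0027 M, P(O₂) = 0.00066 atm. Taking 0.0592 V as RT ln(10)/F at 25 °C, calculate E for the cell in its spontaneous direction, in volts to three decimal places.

+1.295 V

O₂/H₂O is the cathode (higher E°), Sn²⁺/Sn the anode: E°cell = +1.26 − (-0.15) = +1.41 V, n = 4.
Overall: O₂(g) + 4 H⁺(aq) + 2 Sn(s) → 2 H₂O(l) + 2 Sn²⁺(aq)
Q = [Sn²⁺]^2 / (P(O₂)·[H⁺]^4); log Q = 7.747.
E = E° − (0.0592/n) log Q = +1.41 − (0.0592/4)(7.747) = +1.295 V.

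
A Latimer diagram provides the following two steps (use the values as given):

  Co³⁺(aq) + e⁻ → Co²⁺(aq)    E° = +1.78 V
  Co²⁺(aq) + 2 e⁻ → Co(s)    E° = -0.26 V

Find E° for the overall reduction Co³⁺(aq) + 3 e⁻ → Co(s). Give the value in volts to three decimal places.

Adding the free-energy changes (−nFE°) of the two steps gives −n₃FE°₃ = −n₁FE°₁ − n₂FE°₂.
E°₃ = (1×+1.78 + 2×-0.26) / 3 = (+1.260) / 3 = +0.420 V.

+0.420 V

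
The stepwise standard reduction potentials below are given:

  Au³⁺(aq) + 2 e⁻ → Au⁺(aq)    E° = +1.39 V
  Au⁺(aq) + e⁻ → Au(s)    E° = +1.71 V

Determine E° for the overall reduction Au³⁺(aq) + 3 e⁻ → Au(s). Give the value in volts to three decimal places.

Adding the free-energy changes (−nFE°) of the two steps gives −n₃FE°₃ = −n₁FE°₁ − n₂FE°₂.
E°₃ = (2×+1.39 + 1×+1.71) / 3 = (+4.490) / 3 = +1.497 V.

+1.497 V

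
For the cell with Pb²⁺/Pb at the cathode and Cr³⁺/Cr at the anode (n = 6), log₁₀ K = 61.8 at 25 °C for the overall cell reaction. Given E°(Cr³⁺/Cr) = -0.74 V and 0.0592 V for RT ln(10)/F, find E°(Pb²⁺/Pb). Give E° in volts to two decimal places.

-0.13 V

E°cell = (0.0592/n)·log K = (0.0592/6)(61.8) = +0.610 V.
Since Pb²⁺/Pb is the cathode and Cr³⁺/Cr the anode, E°cell = E°(Pb²⁺/Pb) − E°(Cr³⁺/Cr).
So E°(Pb²⁺/Pb) = E°cell + E°(Cr³⁺/Cr) = +0.610 + (-0.74) = -0.13 V.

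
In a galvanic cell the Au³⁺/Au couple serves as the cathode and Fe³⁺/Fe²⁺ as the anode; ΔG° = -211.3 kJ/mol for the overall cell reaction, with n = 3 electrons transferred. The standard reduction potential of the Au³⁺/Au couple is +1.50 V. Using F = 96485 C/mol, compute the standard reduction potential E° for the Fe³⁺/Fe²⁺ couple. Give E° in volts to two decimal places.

+0.77 V

E°cell = −ΔG°/(nF) = −(-211.3×10³)/((3)(96485)) = +0.730 V.
Since Au³⁺/Au is the cathode and Fe³⁺/Fe²⁺ the anode, E°cell = E°(Au³⁺/Au) − E°(Fe³⁺/Fe²⁺).
So E°(Fe³⁺/Fe²⁺) = E°(Au³⁺/Au) − E°cell = (+1.50) − (+0.730) = +0.77 V.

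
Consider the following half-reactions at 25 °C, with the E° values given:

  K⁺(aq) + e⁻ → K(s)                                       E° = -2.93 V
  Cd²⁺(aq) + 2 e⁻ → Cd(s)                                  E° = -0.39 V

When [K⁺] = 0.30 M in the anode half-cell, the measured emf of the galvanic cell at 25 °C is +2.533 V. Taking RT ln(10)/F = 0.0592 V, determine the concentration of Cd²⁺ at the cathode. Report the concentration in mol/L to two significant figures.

Cd²⁺/Cd is the cathode, K⁺/K the anode: E°cell = +2.54 V, n = 2.
Overall reaction: Cd²⁺(aq) + 2 K(s) → Cd(s) + 2 K⁺(aq); Q = [K⁺]^2/[Cd²⁺]^1.
From E = E° − (0.0592/n) log Q: log Q = (E° − E)·n/0.0592 = (+2.54 − (+2.533))·2/0.0592 = 0.2365.
So 1·log[Cd²⁺] = 2·log(0.3) − log Q = -1.0458 − (0.2365) = -1.2823; [Cd²⁺] = 10^(-1.2823) ≈ 0.052 M.

0.052 M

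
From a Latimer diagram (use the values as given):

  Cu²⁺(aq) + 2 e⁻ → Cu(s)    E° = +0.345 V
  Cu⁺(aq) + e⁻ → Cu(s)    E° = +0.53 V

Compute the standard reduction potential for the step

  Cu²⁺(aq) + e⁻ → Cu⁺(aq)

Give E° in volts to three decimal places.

Sequential free energies add, so n₃E°₃ = n₁E°₁ + n₂E°₂.
With n₃ = 2, and the known step contributing 1×(+0.53) V, the unknown satisfies 1·E° = 2×(+0.345) − 1×(+0.53) = +0.160.
E° = +0.160 / 1 = +0.160 V.

+0.160 V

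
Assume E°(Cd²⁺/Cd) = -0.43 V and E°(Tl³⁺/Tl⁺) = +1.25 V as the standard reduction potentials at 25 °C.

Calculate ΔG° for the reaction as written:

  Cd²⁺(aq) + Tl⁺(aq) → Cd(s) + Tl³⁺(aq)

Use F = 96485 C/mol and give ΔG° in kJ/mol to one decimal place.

As written, Cd²⁺/Cd is reduced (cathode) and Tl³⁺/Tl⁺ is oxidised (anode), so E°cell = (-0.43) − (+1.25) = -1.68 V.
Balancing electrons gives n = 2.
ΔG° = −nFE° = −(2)(96485)(-1.68) = 324,190 J = +324.2 kJ/mol.

+324.2 kJ/mol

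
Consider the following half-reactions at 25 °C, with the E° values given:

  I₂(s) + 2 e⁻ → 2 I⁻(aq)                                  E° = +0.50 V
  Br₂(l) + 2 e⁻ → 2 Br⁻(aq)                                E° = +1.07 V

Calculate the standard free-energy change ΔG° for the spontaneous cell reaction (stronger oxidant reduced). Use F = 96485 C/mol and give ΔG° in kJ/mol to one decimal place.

Br₂/Br⁻ (E° = +1.07 V) is the cathode; I₂/I⁻ (E° = +0.50 V) is the anode, so E°cell = +0.57 V.
Balancing electrons gives n = 2 (lcm of 2 and 2).
ΔG° = −nFE° = −(2)(96485)(+0.57) = -109,993 J = -110.0 kJ/mol.

-110.0 kJ/mol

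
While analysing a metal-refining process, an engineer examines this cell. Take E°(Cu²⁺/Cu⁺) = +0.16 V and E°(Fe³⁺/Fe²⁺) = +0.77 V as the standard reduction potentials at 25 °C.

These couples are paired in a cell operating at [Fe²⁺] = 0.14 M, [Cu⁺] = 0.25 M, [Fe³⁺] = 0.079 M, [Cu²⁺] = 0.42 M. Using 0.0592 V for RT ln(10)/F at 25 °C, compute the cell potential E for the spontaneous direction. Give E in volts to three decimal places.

Fe³⁺/Fe²⁺ is the cathode (higher E°), Cu²⁺/Cu⁺ the anode: E°cell = +0.77 − (+0.16) = +0.61 V, n = 1.
Overall: Fe³⁺(aq) + Cu⁺(aq) → Fe²⁺(aq) + Cu²⁺(aq)
Q = [Fe²⁺]·[Cu²⁺] / ([Fe³⁺]·[Cu⁺]); log Q = 0.474.
E = E° − (0.0592/n) log Q = +0.61 − (0.0592/1)(0.474) = +0.582 V.

+0.582 V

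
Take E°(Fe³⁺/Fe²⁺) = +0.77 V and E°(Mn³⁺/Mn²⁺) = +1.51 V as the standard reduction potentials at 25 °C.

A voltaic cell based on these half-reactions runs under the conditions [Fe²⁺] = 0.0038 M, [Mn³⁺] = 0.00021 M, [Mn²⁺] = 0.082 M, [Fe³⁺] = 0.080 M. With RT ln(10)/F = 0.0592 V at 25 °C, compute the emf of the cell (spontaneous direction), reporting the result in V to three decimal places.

Mn³⁺/Mn²⁺ is the cathode (higher E°), Fe³⁺/Fe²⁺ the anode: E°cell = +1.51 − (+0.77) = +0.74 V, n = 1.
Overall: Mn³⁺(aq) + Fe²⁺(aq) → Mn²⁺(aq) + Fe³⁺(aq)
Q = [Mn²⁺]·[Fe³⁺] / ([Mn³⁺]·[Fe²⁺]); log Q = 3.915.
E = E° − (0.0592/n) log Q = +0.74 − (0.0592/1)(3.915) = +0.508 V.

+0.508 V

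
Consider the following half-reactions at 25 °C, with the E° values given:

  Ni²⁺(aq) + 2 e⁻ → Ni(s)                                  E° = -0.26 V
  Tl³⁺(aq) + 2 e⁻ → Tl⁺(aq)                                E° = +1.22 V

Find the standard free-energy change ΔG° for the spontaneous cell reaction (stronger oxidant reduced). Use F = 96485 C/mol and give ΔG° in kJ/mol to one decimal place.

Tl³⁺/Tl⁺ (E° = +1.22 V) is the cathode; Ni²⁺/Ni (E° = -0.26 V) is the anode, so E°cell = +1.48 V.
Balancing electrons gives n = 2 (lcm of 2 and 2).
ΔG° = −nFE° = −(2)(96485)(+1.48) = -285,596 J = -285.6 kJ/mol.

-285.6 kJ/mol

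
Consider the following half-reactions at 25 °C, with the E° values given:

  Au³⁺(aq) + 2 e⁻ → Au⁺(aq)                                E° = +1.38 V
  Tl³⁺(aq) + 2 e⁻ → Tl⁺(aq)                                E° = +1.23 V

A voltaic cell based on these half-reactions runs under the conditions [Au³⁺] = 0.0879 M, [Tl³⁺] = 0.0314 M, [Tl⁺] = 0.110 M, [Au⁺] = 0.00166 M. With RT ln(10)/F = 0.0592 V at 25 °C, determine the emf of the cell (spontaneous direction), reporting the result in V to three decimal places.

Au³⁺/Au⁺ is the cathode (higher E°), Tl³⁺/Tl⁺ the anode: E°cell = +1.38 − (+1.23) = +0.15 V, n = 2.
Overall: Au³⁺(aq) + Tl⁺(aq) → Au⁺(aq) + Tl³⁺(aq)
Q = [Au⁺]·[Tl³⁺] / ([Au³⁺]·[Tl⁺]); log Q = -2.268.
E = E° − (0.0592/n) log Q = +0.15 − (0.0592/2)(-2.268) = +0.217 V.

+0.217 V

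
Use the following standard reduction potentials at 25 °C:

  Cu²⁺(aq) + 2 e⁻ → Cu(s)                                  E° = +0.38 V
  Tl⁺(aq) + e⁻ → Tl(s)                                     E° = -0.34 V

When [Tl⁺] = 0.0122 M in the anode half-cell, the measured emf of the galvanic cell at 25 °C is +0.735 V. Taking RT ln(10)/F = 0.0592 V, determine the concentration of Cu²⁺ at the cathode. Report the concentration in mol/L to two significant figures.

Cu²⁺/Cu is the cathode, Tl⁺/Tl the anode: E°cell = +0.72 V, n = 2.
Overall reaction: Cu²⁺(aq) + 2 Tl(s) → Cu(s) + 2 Tl⁺(aq); Q = [Tl⁺]^2/[Cu²⁺]^1.
From E = E° − (0.0592/n) log Q: log Q = (E° − E)·n/0.0592 = (+0.72 − (+0.735))·2/0.0592 = -0.5068.
So 1·log[Cu²⁺] = 2·log(0.0122) − log Q = -3.8273 − (-0.5068) = -3.3205; [Cu²⁺] = 10^(-3.3205) ≈ 0.00048 M.

0.00048 M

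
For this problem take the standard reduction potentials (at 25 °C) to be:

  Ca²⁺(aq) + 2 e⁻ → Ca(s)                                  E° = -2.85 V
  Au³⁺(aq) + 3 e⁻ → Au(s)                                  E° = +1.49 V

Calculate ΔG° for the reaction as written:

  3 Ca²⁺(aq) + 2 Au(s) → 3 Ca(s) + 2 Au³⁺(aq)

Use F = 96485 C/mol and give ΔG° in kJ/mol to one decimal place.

As written, Ca²⁺/Ca is reduced (cathode) and Au³⁺/Au is oxidised (anode), so E°cell = (-2.85) − (+1.49) = -4.34 V.
Balancing electrons gives n = 6.
ΔG° = −nFE° = −(6)(96485)(-4.34) = 2,512,469 J = +2512.5 kJ/mol.

+2512.5 kJ/mol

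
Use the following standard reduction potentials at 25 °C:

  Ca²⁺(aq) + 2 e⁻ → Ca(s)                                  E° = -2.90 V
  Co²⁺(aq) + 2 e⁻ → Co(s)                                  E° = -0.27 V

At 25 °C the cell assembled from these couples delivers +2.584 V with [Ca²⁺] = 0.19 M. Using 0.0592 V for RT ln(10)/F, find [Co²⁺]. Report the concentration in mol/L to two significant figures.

0.0053 M

Co²⁺/Co is the cathode, Ca²⁺/Ca the anode: E°cell = +2.63 V, n = 2.
Overall reaction: Co²⁺(aq) + Ca(s) → Co(s) + Ca²⁺(aq); Q = [Ca²⁺]^1/[Co²⁺]^1.
From E = E° − (0.0592/n) log Q: log Q = (E° − E)·n/0.0592 = (+2.63 − (+2.584))·2/0.0592 = 1.5541.
So 1·log[Co²⁺] = 1·log(0.19) − log Q = -0.7212 − (1.5541) = -2.2753; [Co²⁺] = 10^(-2.2753) ≈ 0.0053 M.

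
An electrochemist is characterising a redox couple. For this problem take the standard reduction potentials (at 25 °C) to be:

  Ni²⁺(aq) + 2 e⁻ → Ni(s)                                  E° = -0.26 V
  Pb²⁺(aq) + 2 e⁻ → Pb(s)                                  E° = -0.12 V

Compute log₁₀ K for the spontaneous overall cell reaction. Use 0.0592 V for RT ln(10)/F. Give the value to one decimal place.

Cathode: Pb²⁺/Pb; anode: Ni²⁺/Ni. E°cell = +0.14 V, n = 2.
log K = nE°cell / 0.0592 = (2)(+0.14) / 0.0592 = 4.7.

4.7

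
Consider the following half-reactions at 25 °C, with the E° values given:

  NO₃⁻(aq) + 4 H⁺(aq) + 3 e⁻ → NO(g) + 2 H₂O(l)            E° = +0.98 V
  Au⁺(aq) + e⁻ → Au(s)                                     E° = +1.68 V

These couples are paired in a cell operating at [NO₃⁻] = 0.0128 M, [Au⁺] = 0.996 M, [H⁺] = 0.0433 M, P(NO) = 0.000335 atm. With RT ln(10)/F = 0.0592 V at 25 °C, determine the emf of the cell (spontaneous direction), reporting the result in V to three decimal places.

+0.776 V

Au⁺/Au is the cathode (higher E°), NO₃⁻/NO the anode: E°cell = +1.68 − (+0.98) = +0.70 V, n = 3.
Overall: 3 Au⁺(aq) + NO(g) + 2 H₂O(l) → 3 Au(s) + NO₃⁻(aq) + 4 H⁺(aq)
Q = [NO₃⁻]·[H⁺]^4 / ([Au⁺]^3·P(NO)); log Q = -3.867.
E = E° − (0.0592/n) log Q = +0.70 − (0.0592/3)(-3.867) = +0.776 V.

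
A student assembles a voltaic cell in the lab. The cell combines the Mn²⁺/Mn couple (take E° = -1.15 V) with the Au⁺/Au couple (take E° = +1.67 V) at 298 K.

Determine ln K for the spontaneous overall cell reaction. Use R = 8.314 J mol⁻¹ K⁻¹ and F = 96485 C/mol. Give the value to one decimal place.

Cathode: Au⁺/Au; anode: Mn²⁺/Mn. E°cell = (+1.67) − (-1.15) = +2.82 V, with n = 2.
ΔG° = −nFE° = −RT ln K, so ln K = nFE°/(RT) = (2)(96485)(+2.82) / ((8.314)(298)) = 219.641.

219.6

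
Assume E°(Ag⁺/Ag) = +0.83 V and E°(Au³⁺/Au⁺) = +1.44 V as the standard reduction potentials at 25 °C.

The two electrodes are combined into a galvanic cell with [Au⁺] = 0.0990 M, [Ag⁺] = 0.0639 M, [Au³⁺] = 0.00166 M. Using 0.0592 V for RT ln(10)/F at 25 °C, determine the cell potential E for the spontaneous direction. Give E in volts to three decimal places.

+0.628 V

Au³⁺/Au⁺ is the cathode (higher E°), Ag⁺/Ag the anode: E°cell = +1.44 − (+0.83) = +0.61 V, n = 2.
Overall: Au³⁺(aq) + 2 Ag(s) → Au⁺(aq) + 2 Ag⁺(aq)
Q = [Au⁺]·[Ag⁺]^2 / ([Au³⁺]); log Q = -0.613.
E = E° − (0.0592/n) log Q = +0.61 − (0.0592/2)(-0.613) = +0.628 V.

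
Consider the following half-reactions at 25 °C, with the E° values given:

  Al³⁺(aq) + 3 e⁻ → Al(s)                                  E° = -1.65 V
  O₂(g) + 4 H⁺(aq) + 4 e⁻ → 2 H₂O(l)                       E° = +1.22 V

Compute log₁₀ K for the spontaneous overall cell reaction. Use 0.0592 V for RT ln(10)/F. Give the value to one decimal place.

581.8

Cathode: O₂/H₂O; anode: Al³⁺/Al. E°cell = +2.87 V, n = 12.
log K = nE°cell / 0.0592 = (12)(+2.87) / 0.0592 = 581.8.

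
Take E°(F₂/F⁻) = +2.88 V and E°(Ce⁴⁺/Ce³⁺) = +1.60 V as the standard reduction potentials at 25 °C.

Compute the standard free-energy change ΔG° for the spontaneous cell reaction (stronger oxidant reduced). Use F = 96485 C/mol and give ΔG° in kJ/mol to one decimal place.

-247.0 kJ/mol

F₂/F⁻ (E° = +2.88 V) is the cathode; Ce⁴⁺/Ce³⁺ (E° = +1.60 V) is the anode, so E°cell = +1.28 V.
Balancing electrons gives n = 2 (lcm of 2 and 1).
ΔG° = −nFE° = −(2)(96485)(+1.28) = -247,002 J = -247.0 kJ/mol.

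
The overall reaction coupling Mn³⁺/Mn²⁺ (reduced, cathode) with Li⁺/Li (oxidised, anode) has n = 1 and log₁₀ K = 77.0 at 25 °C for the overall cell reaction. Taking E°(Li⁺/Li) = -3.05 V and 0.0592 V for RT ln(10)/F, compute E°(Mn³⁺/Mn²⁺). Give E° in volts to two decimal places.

E°cell = (0.0592/n)·log K = (0.0592/1)(77.0) = +4.558 V.
Since Mn³⁺/Mn²⁺ is the cathode and Li⁺/Li the anode, E°cell = E°(Mn³⁺/Mn²⁺) − E°(Li⁺/Li).
So E°(Mn³⁺/Mn²⁺) = E°cell + E°(Li⁺/Li) = +4.558 + (-3.05) = +1.51 V.

+1.51 V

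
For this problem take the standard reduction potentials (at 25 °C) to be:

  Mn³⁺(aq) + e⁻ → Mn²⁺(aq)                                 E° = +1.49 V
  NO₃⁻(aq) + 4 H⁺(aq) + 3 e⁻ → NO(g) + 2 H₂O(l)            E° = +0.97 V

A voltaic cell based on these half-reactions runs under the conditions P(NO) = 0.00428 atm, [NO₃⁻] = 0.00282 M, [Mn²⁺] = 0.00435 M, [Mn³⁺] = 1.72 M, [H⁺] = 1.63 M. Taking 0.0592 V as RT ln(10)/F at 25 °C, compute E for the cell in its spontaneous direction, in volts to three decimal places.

Mn³⁺/Mn²⁺ is the cathode (higher E°), NO₃⁻/NO the anode: E°cell = +1.49 − (+0.97) = +0.52 V, n = 3.
Overall: 3 Mn³⁺(aq) + NO(g) + 2 H₂O(l) → 3 Mn²⁺(aq) + NO₃⁻(aq) + 4 H⁺(aq)
Q = [Mn²⁺]^3·[NO₃⁻]·[H⁺]^4 / ([Mn³⁺]^3·P(NO)); log Q = -7.124.
E = E° − (0.0592/n) log Q = +0.52 − (0.0592/3)(-7.124) = +0.661 V.

+0.661 V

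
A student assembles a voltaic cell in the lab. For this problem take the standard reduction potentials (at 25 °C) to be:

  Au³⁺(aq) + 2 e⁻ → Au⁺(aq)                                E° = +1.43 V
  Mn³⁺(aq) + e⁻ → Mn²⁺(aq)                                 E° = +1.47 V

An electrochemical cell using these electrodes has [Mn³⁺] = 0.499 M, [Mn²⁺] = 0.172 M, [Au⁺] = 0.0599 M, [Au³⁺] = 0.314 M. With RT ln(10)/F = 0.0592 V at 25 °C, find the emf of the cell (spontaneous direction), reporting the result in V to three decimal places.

Mn³⁺/Mn²⁺ is the cathode (higher E°), Au³⁺/Au⁺ the anode: E°cell = +1.47 − (+1.43) = +0.04 V, n = 2.
Overall: 2 Mn³⁺(aq) + Au⁺(aq) → 2 Mn²⁺(aq) + Au³⁺(aq)
Q = [Mn²⁺]^2·[Au³⁺] / ([Mn³⁺]^2·[Au⁺]); log Q = -0.206.
E = E° − (0.0592/n) log Q = +0.04 − (0.0592/2)(-0.206) = +0.046 V.

+0.046 V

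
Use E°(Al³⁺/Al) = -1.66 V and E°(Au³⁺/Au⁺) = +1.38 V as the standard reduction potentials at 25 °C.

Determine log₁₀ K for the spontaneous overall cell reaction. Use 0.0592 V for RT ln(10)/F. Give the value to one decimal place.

Cathode: Au³⁺/Au⁺; anode: Al³⁺/Al. E°cell = +3.04 V, n = 6.
log K = nE°cell / 0.0592 = (6)(+3.04) / 0.0592 = 308.1.

308.1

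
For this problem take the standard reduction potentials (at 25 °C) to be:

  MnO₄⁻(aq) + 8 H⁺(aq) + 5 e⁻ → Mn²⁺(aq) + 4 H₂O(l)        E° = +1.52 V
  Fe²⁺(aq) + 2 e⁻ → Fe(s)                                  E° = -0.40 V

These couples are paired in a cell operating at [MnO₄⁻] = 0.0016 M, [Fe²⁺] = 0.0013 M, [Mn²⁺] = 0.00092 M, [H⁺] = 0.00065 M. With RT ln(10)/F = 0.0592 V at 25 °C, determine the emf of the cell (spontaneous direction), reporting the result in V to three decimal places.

MnO₄⁻/Mn²⁺ is the cathode (higher E°), Fe²⁺/Fe the anode: E°cell = +1.52 − (-0.40) = +1.92 V, n = 10.
Overall: 2 MnO₄⁻(aq) + 16 H⁺(aq) + 5 Fe(s) → 2 Mn²⁺(aq) + 8 H₂O(l) + 5 Fe²⁺(aq)
Q = [Mn²⁺]^2·[Fe²⁺]^5 / ([MnO₄⁻]^2·[H⁺]^16); log Q = 36.082.
E = E° − (0.0592/n) log Q = +1.92 − (0.0592/10)(36.082) = +1.706 V.

+1.706 V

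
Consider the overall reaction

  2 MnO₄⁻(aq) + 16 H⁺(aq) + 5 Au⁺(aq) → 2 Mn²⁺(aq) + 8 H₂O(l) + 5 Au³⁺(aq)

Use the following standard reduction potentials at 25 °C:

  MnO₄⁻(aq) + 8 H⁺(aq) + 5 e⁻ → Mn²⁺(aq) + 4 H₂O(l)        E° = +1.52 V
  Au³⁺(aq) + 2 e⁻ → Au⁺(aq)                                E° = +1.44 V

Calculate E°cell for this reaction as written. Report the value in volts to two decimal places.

The MnO₄⁻/Mn²⁺ couple has the higher reduction potential, so it is the cathode; Au³⁺/Au⁺ is oxidised at the anode.
E°cell = E°(cathode) − E°(anode) = (+1.52) − (+1.44) = +0.08 V.

+0.08 V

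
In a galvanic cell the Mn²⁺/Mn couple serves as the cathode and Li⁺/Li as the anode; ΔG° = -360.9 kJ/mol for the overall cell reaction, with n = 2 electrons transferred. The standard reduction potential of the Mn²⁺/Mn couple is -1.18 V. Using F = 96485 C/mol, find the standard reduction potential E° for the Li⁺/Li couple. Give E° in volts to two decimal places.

E°cell = −ΔG°/(nF) = −(-360.9×10³)/((2)(96485)) = +1.870 V.
Since Mn²⁺/Mn is the cathode and Li⁺/Li the anode, E°cell = E°(Mn²⁺/Mn) − E°(Li⁺/Li).
So E°(Li⁺/Li) = E°(Mn²⁺/Mn) − E°cell = (-1.18) − (+1.870) = -3.05 V.

-3.05 V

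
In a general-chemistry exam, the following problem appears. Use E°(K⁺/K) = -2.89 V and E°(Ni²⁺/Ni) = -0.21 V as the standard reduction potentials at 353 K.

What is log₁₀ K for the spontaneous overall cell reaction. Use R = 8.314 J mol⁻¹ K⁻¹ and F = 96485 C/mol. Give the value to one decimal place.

76.5

Cathode: Ni²⁺/Ni; anode: K⁺/K. E°cell = (-0.21) − (-2.89) = +2.68 V, with n = 2.
ΔG° = −nFE° = −RT ln K, so ln K = nFE°/(RT) = (2)(96485)(+2.68) / ((8.314)(353)) = 176.214.
log₁₀ K = 176.214 / ln 10 = 76.5.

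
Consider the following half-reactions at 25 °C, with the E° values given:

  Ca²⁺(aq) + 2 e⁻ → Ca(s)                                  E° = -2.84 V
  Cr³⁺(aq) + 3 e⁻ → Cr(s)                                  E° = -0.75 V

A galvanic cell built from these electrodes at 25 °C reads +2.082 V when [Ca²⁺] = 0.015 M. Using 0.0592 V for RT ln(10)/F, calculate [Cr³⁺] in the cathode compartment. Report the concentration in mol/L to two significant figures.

Cr³⁺/Cr is the cathode, Ca²⁺/Ca the anode: E°cell = +2.09 V, n = 6.
Overall reaction: 2 Cr³⁺(aq) + 3 Ca(s) → 2 Cr(s) + 3 Ca²⁺(aq); Q = [Ca²⁺]^3/[Cr³⁺]^2.
From E = E° − (0.0592/n) log Q: log Q = (E° − E)·n/0.0592 = (+2.09 − (+2.082))·6/0.0592 = 0.8108.
So 2·log[Cr³⁺] = 3·log(0.015) − log Q = -5.4717 − (0.8108) = -6.2825; log[Cr³⁺] = -6.2825 / 2 = -3.1412; [Cr³⁺] = 10^(-3.1412) ≈ 0.00072 M.

0.00072 M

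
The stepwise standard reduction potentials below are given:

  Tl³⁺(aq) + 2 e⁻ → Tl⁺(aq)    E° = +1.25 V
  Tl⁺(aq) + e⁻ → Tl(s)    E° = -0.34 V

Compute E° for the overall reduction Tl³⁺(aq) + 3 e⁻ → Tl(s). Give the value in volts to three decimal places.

+0.720 V

Since ΔG° = −nFE° is additive over sequential reductions, n₃E°₃ = n₁E°₁ + n₂E°₂.
E°₃ = (2×+1.25 + 1×-0.34) / 3 = (+2.160) / 3 = +0.720 V.
Simply averaging or adding the two E° values would be wrong; the electron-weighted sum is required.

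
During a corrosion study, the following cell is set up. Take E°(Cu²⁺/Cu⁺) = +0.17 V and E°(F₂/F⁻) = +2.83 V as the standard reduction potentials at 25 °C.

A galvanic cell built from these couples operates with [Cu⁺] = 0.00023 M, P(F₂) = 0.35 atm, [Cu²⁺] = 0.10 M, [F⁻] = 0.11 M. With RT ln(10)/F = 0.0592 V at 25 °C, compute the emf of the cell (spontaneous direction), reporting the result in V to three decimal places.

+2.547 V

F₂/F⁻ is the cathode (higher E°), Cu²⁺/Cu⁺ the anode: E°cell = +2.83 − (+0.17) = +2.66 V, n = 2.
Overall: F₂(g) + 2 Cu⁺(aq) → 2 F⁻(aq) + 2 Cu²⁺(aq)
Q = [F⁻]^2·[Cu²⁺]^2 / (P(F₂)·[Cu⁺]^2); log Q = 3.815.
E = E° − (0.0592/n) log Q = +2.66 − (0.0592/2)(3.815) = +2.547 V.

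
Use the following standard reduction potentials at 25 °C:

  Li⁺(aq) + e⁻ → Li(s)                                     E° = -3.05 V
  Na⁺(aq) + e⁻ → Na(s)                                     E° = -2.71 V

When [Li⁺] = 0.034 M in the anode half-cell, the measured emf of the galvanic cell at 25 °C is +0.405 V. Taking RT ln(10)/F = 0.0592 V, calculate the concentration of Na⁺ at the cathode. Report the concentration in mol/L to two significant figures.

0.43 M

Na⁺/Na is the cathode, Li⁺/Li the anode: E°cell = +0.34 V, n = 1.
Overall reaction: Na⁺(aq) + Li(s) → Na(s) + Li⁺(aq); Q = [Li⁺]^1/[Na⁺]^1.
From E = E° − (0.0592/n) log Q: log Q = (E° − E)·n/0.0592 = (+0.34 − (+0.405))·1/0.0592 = -1.0980.
So 1·log[Na⁺] = 1·log(0.034) − log Q = -1.4685 − (-1.0980) = -0.3705; [Na⁺] = 10^(-0.3705) ≈ 0.43 M.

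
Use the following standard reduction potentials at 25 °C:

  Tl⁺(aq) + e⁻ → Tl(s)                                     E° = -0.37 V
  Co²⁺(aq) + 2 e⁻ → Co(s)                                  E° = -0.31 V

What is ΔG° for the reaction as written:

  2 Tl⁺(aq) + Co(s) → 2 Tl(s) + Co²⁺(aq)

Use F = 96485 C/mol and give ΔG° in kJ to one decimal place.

As written, Tl⁺/Tl is reduced (cathode) and Co²⁺/Co is oxidised (anode), so E°cell = (-0.37) − (-0.31) = -0.06 V.
Balancing electrons gives n = 2.
ΔG° = −nFE° = −(2)(96485)(-0.06) = 11,578 J = +11.6 kJ.

+11.6 kJ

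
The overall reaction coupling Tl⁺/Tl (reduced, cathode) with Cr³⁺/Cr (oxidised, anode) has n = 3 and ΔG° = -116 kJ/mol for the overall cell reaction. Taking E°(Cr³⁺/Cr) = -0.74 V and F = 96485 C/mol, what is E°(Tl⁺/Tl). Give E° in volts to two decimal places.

-0.34 V

E°cell = −ΔG°/(nF) = −(-116×10³)/((3)(96485)) = +0.401 V.
Since Tl⁺/Tl is the cathode and Cr³⁺/Cr the anode, E°cell = E°(Tl⁺/Tl) − E°(Cr³⁺/Cr).
So E°(Tl⁺/Tl) = E°cell + E°(Cr³⁺/Cr) = +0.401 + (-0.74) = -0.34 V.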